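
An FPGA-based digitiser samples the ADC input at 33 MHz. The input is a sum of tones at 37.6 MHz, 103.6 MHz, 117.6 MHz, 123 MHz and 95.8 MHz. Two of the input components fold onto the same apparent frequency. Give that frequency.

fs/2 = 16.5 MHz.
37.6 MHz mod fs = 4.6 MHz.
4.6 MHz ≤ fs/2 = 16.5 MHz, appears at 4.6 MHz.
103.6 MHz mod fs = 4.6 MHz.
4.6 MHz ≤ fs/2 = 16.5 MHz, appears at 4.6 MHz.
117.6 MHz mod fs = 18.6 MHz.
18.6 MHz > fs/2 = 16.5 MHz, folds to fs − 18.6 MHz = 14.4 MHz.
123 MHz mod fs = 24 MHz.
24 MHz > fs/2 = 16.5 MHz, folds to fs − 24 MHz = 9 MHz.
95.8 MHz mod fs = 29.8 MHz.
29.8 MHz > fs/2 = 16.5 MHz, folds to fs − 29.8 MHz = 3.2 MHz.
37.6 MHz and 103.6 MHz both map to 4.6 MHz.

4.6 MHz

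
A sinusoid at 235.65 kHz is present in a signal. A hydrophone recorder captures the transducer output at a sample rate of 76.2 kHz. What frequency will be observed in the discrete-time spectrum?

235.65 kHz mod fs = 7.05 kHz.
7.05 kHz ≤ fs/2 = 38.1 kHz, appears at 7.05 kHz.

7.05 kHz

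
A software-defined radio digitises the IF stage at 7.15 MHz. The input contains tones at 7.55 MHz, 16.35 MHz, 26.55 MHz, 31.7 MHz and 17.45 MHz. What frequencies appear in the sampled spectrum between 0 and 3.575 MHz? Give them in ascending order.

fs/2 = 3.575 MHz.
7.55 MHz mod fs = 0.4 MHz.
0.4 MHz ≤ fs/2 = 3.575 MHz, appears at 0.4 MHz.
16.35 MHz mod fs = 2.05 MHz.
2.05 MHz ≤ fs/2 = 3.575 MHz, appears at 2.05 MHz.
26.55 MHz mod fs = 5.1 MHz.
5.1 MHz > fs/2 = 3.575 MHz, folds to fs − 5.1 MHz = 2.05 MHz.
31.7 MHz mod fs = 3.1 MHz.
3.1 MHz ≤ fs/2 = 3.575 MHz, appears at 3.1 MHz.
17.45 MHz mod fs = 3.15 MHz.
3.15 MHz ≤ fs/2 = 3.575 MHz, appears at 3.15 MHz.
Distinct values: {0.4 MHz, 2.05 MHz, 3.1 MHz, 3.15 MHz}.

0.4 MHz, 2.05 MHz, 3.1 MHz, 3.15 MHz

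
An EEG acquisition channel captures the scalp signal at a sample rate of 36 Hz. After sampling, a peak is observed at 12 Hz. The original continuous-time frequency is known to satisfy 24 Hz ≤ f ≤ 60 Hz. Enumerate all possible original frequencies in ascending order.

24 Hz, 48 Hz, 60 Hz

Frequencies that alias to 12 Hz are k·fs ± 12 Hz for integer k ≥ 0.
k=0: 12 Hz.
k=1: 24 Hz, 48 Hz.
k=2: 60 Hz, 84 Hz.
k=3: 96 Hz, 120 Hz.
Within [24 Hz, 60 Hz]: 24 Hz, 48 Hz, 60 Hz.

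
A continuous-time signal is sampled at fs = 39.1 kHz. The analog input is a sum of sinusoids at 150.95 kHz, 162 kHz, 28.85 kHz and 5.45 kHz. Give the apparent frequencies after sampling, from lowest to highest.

fs/2 = 19.55 kHz.
150.95 kHz mod fs = 33.65 kHz.
33.65 kHz > fs/2 = 19.55 kHz, folds to fs − 33.65 kHz = 5.45 kHz.
162 kHz mod fs = 5.6 kHz.
5.6 kHz ≤ fs/2 = 19.55 kHz, appears at 5.6 kHz.
28.85 kHz > fs/2 = 19.55 kHz, folds to fs − 28.85 kHz = 10.25 kHz.
5.45 kHz ≤ fs/2 = 19.55 kHz, passes unchanged.
Distinct values: {5.45 kHz, 5.6 kHz, 10.25 kHz}.

5.45 kHz, 5.6 kHz, 10.25 kHz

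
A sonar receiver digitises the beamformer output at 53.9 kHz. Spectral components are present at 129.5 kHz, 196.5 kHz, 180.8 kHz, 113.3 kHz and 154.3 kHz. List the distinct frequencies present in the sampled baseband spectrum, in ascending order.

fs/2 = 26.95 kHz.
129.5 kHz mod fs = 21.7 kHz.
21.7 kHz ≤ fs/2 = 26.95 kHz, appears at 21.7 kHz.
196.5 kHz mod fs = 34.8 kHz.
34.8 kHz > fs/2 = 26.95 kHz, folds to fs − 34.8 kHz = 19.1 kHz.
180.8 kHz mod fs = 19.1 kHz.
19.1 kHz ≤ fs/2 = 26.95 kHz, appears at 19.1 kHz.
113.3 kHz mod fs = 5.5 kHz.
5.5 kHz ≤ fs/2 = 26.95 kHz, appears at 5.5 kHz.
154.3 kHz mod fs = 46.5 kHz.
46.5 kHz > fs/2 = 26.95 kHz, folds to fs − 46.5 kHz = 7.4 kHz.
Distinct values: {5.5 kHz, 7.4 kHz, 19.1 kHz, 21.7 kHz}.

5.5 kHz, 7.4 kHz, 19.1 kHz, 21.7 kHz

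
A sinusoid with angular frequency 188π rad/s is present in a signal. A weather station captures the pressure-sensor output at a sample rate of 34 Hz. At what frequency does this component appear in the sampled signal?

8 Hz

ω = 188π rad/s → f = ω/(2π) = 94 Hz.
94 Hz mod fs = 26 Hz.
26 Hz > fs/2 = 17 Hz, folds to fs − 26 Hz = 8 Hz.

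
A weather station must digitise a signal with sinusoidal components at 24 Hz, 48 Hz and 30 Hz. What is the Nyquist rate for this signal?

96 Hz

Highest-frequency component: 48 Hz.
Nyquist rate = 2 × 48 Hz = 96 Hz.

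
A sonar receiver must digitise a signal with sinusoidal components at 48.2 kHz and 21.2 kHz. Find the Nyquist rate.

Highest-frequency component: 48.2 kHz.
Nyquist rate = 2 × 48.2 kHz = 96.4 kHz.

96.4 kHz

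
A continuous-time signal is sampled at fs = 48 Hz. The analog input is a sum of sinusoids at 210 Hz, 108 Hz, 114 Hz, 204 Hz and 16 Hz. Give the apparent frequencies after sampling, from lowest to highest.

12 Hz, 16 Hz, 18 Hz

fs/2 = 24 Hz.
210 Hz mod fs = 18 Hz.
18 Hz ≤ fs/2 = 24 Hz, appears at 18 Hz.
108 Hz mod fs = 12 Hz.
12 Hz ≤ fs/2 = 24 Hz, appears at 12 Hz.
114 Hz mod fs = 18 Hz.
18 Hz ≤ fs/2 = 24 Hz, appears at 18 Hz.
204 Hz mod fs = 12 Hz.
12 Hz ≤ fs/2 = 24 Hz, appears at 12 Hz.
16 Hz ≤ fs/2 = 24 Hz, passes unchanged.
Distinct values: {12 Hz, 16 Hz, 18 Hz}.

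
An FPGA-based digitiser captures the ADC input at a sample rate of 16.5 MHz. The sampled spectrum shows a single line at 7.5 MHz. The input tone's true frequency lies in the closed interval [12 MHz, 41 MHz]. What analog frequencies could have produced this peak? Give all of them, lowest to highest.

Frequencies that alias to 7.5 MHz are k·fs ± 7.5 MHz for integer k ≥ 0.
k=0: 7.5 MHz.
k=1: 9 MHz, 24 MHz.
k=2: 25.5 MHz, 40.5 MHz.
k=3: 42 MHz, 57 MHz.
Within [12 MHz, 41 MHz]: 24 MHz, 25.5 MHz, 40.5 MHz.

24 MHz, 25.5 MHz, 40.5 MHz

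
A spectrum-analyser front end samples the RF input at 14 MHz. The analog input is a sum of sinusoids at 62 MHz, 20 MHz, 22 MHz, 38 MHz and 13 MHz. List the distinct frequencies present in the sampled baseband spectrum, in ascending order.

fs/2 = 7 MHz.
62 MHz mod fs = 6 MHz.
6 MHz ≤ fs/2 = 7 MHz, appears at 6 MHz.
20 MHz mod fs = 6 MHz.
6 MHz ≤ fs/2 = 7 MHz, appears at 6 MHz.
22 MHz mod fs = 8 MHz.
8 MHz > fs/2 = 7 MHz, folds to fs − 8 MHz = 6 MHz.
38 MHz mod fs = 10 MHz.
10 MHz > fs/2 = 7 MHz, folds to fs − 10 MHz = 4 MHz.
13 MHz > fs/2 = 7 MHz, folds to fs − 13 MHz = 1 MHz.
Distinct values: {1 MHz, 4 MHz, 6 MHz}.

1 MHz, 4 MHz, 6 MHz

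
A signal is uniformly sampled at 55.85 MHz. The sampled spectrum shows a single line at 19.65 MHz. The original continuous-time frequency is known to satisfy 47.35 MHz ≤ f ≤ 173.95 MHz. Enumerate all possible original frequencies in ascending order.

75.5 MHz, 92.05 MHz, 131.35 MHz, 147.9 MHz

Frequencies that alias to 19.65 MHz are k·fs ± 19.65 MHz for integer k ≥ 0.
k=0: 19.65 MHz.
k=1: 36.2 MHz, 75.5 MHz.
k=2: 92.05 MHz, 131.35 MHz.
k=3: 147.9 MHz, 187.2 MHz.
k=4: 203.75 MHz, 243.05 MHz.
Within [47.35 MHz, 173.95 MHz]: 75.5 MHz, 92.05 MHz, 131.35 MHz, 147.9 MHz.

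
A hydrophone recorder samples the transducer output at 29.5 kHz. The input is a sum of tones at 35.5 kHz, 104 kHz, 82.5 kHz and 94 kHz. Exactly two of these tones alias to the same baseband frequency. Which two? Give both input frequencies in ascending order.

35.5 kHz, 82.5 kHz

fs/2 = 14.75 kHz.
35.5 kHz mod fs = 6 kHz.
6 kHz ≤ fs/2 = 14.75 kHz, appears at 6 kHz.
104 kHz mod fs = 15.5 kHz.
15.5 kHz > fs/2 = 14.75 kHz, folds to fs − 15.5 kHz = 14 kHz.
82.5 kHz mod fs = 23.5 kHz.
23.5 kHz > fs/2 = 14.75 kHz, folds to fs − 23.5 kHz = 6 kHz.
94 kHz mod fs = 5.5 kHz.
5.5 kHz ≤ fs/2 = 14.75 kHz, appears at 5.5 kHz.
35.5 kHz and 82.5 kHz both map to 6 kHz.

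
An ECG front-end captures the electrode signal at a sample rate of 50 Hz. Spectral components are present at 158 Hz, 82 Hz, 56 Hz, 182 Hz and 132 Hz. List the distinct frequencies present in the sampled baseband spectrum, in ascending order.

6 Hz, 8 Hz, 18 Hz

fs/2 = 25 Hz.
158 Hz mod fs = 8 Hz.
8 Hz ≤ fs/2 = 25 Hz, appears at 8 Hz.
82 Hz mod fs = 32 Hz.
32 Hz > fs/2 = 25 Hz, folds to fs − 32 Hz = 18 Hz.
56 Hz mod fs = 6 Hz.
6 Hz ≤ fs/2 = 25 Hz, appears at 6 Hz.
182 Hz mod fs = 32 Hz.
32 Hz > fs/2 = 25 Hz, folds to fs − 32 Hz = 18 Hz.
132 Hz mod fs = 32 Hz.
32 Hz > fs/2 = 25 Hz, folds to fs − 32 Hz = 18 Hz.
Distinct values: {6 Hz, 8 Hz, 18 Hz}.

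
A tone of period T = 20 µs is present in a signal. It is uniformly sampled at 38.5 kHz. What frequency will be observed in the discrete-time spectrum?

11.5 kHz

T = 20 µs → f = 1/T = 50 kHz.
50 kHz mod fs = 11.5 kHz.
11.5 kHz ≤ fs/2 = 19.25 kHz, appears at 11.5 kHz.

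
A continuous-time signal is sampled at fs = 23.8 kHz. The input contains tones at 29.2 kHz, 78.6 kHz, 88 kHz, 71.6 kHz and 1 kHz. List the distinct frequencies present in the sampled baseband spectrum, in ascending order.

fs/2 = 11.9 kHz.
29.2 kHz mod fs = 5.4 kHz.
5.4 kHz ≤ fs/2 = 11.9 kHz, appears at 5.4 kHz.
78.6 kHz mod fs = 7.2 kHz.
7.2 kHz ≤ fs/2 = 11.9 kHz, appears at 7.2 kHz.
88 kHz mod fs = 16.6 kHz.
16.6 kHz > fs/2 = 11.9 kHz, folds to fs − 16.6 kHz = 7.2 kHz.
71.6 kHz mod fs = 0.2 kHz.
0.2 kHz ≤ fs/2 = 11.9 kHz, appears at 0.2 kHz.
1 kHz ≤ fs/2 = 11.9 kHz, passes unchanged.
Distinct values: {0.2 kHz, 1 kHz, 5.4 kHz, 7.2 kHz}.

0.2 kHz, 1 kHz, 5.4 kHz, 7.2 kHz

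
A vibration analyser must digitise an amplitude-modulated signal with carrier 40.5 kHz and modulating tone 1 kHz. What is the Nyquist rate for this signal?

AM sidebands sit at fc ± fm = 39.5 kHz and 41.5 kHz.
Highest-frequency component: 41.5 kHz.
Nyquist rate = 2 × 41.5 kHz = 83 kHz.

83 kHz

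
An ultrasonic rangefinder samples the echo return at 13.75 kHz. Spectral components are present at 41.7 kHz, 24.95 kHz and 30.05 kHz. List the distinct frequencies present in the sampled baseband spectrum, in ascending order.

fs/2 = 6.875 kHz.
41.7 kHz mod fs = 0.45 kHz.
0.45 kHz ≤ fs/2 = 6.875 kHz, appears at 0.45 kHz.
24.95 kHz mod fs = 11.2 kHz.
11.2 kHz > fs/2 = 6.875 kHz, folds to fs − 11.2 kHz = 2.55 kHz.
30.05 kHz mod fs = 2.55 kHz.
2.55 kHz ≤ fs/2 = 6.875 kHz, appears at 2.55 kHz.
Distinct values: {0.45 kHz, 2.55 kHz}.

0.45 kHz, 2.55 kHz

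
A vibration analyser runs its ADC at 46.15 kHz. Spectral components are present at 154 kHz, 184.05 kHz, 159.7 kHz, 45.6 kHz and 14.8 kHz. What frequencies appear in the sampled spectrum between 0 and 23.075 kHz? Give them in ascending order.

fs/2 = 23.075 kHz.
154 kHz mod fs = 15.55 kHz.
15.55 kHz ≤ fs/2 = 23.075 kHz, appears at 15.55 kHz.
184.05 kHz mod fs = 45.6 kHz.
45.6 kHz > fs/2 = 23.075 kHz, folds to fs − 45.6 kHz = 0.55 kHz.
159.7 kHz mod fs = 21.25 kHz.
21.25 kHz ≤ fs/2 = 23.075 kHz, appears at 21.25 kHz.
45.6 kHz > fs/2 = 23.075 kHz, folds to fs − 45.6 kHz = 0.55 kHz.
14.8 kHz ≤ fs/2 = 23.075 kHz, passes unchanged.
Distinct values: {0.55 kHz, 14.8 kHz, 15.55 kHz, 21.25 kHz}.

0.55 kHz, 14.8 kHz, 15.55 kHz, 21.25 kHz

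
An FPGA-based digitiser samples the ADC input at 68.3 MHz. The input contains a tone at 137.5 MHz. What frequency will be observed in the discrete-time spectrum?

137.5 MHz mod fs = 0.9 MHz.
0.9 MHz ≤ fs/2 = 34.15 MHz, appears at 0.9 MHz.

0.9 MHz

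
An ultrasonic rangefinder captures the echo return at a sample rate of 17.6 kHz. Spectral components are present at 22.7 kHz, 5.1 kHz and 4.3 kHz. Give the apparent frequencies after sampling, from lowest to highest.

4.3 kHz, 5.1 kHz

fs/2 = 8.8 kHz.
22.7 kHz mod fs = 5.1 kHz.
5.1 kHz ≤ fs/2 = 8.8 kHz, appears at 5.1 kHz.
5.1 kHz ≤ fs/2 = 8.8 kHz, passes unchanged.
4.3 kHz ≤ fs/2 = 8.8 kHz, passes unchanged.
Distinct values: {4.3 kHz, 5.1 kHz}.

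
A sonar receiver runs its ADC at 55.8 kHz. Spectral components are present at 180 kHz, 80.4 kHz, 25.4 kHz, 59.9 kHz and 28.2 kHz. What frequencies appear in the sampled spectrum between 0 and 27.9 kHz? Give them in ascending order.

fs/2 = 27.9 kHz.
180 kHz mod fs = 12.6 kHz.
12.6 kHz ≤ fs/2 = 27.9 kHz, appears at 12.6 kHz.
80.4 kHz mod fs = 24.6 kHz.
24.6 kHz ≤ fs/2 = 27.9 kHz, appears at 24.6 kHz.
25.4 kHz ≤ fs/2 = 27.9 kHz, passes unchanged.
59.9 kHz mod fs = 4.1 kHz.
4.1 kHz ≤ fs/2 = 27.9 kHz, appears at 4.1 kHz.
28.2 kHz > fs/2 = 27.9 kHz, folds to fs − 28.2 kHz = 27.6 kHz.
Distinct values: {4.1 kHz, 12.6 kHz, 24.6 kHz, 25.4 kHz, 27.6 kHz}.

4.1 kHz, 12.6 kHz, 24.6 kHz, 25.4 kHz, 27.6 kHz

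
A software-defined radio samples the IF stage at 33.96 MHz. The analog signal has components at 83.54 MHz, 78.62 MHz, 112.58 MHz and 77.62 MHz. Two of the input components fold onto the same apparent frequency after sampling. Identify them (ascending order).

fs/2 = 16.98 MHz.
83.54 MHz mod fs = 15.62 MHz.
15.62 MHz ≤ fs/2 = 16.98 MHz, appears at 15.62 MHz.
78.62 MHz mod fs = 10.7 MHz.
10.7 MHz ≤ fs/2 = 16.98 MHz, appears at 10.7 MHz.
112.58 MHz mod fs = 10.7 MHz.
10.7 MHz ≤ fs/2 = 16.98 MHz, appears at 10.7 MHz.
77.62 MHz mod fs = 9.7 MHz.
9.7 MHz ≤ fs/2 = 16.98 MHz, appears at 9.7 MHz.
78.62 MHz and 112.58 MHz both map to 10.7 MHz.

78.62 MHz, 112.58 MHz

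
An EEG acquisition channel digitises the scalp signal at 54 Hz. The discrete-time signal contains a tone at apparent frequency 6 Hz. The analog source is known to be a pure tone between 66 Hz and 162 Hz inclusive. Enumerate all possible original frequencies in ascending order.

Frequencies that alias to 6 Hz are k·fs ± 6 Hz for integer k ≥ 0.
k=0: 6 Hz.
k=1: 48 Hz, 60 Hz.
k=2: 102 Hz, 114 Hz.
k=3: 156 Hz, 168 Hz.
k=4: 210 Hz, 222 Hz.
Within [66 Hz, 162 Hz]: 102 Hz, 114 Hz, 156 Hz.

102 Hz, 114 Hz, 156 Hz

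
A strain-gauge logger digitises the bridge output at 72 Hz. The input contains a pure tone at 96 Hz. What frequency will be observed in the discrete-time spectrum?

24 Hz

96 Hz mod fs = 24 Hz.
24 Hz ≤ fs/2 = 36 Hz, appears at 24 Hz.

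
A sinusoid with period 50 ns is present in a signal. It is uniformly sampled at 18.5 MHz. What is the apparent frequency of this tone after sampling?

T = 50 ns → f = 1/T = 20 MHz.
20 MHz mod fs = 1.5 MHz.
1.5 MHz ≤ fs/2 = 9.25 MHz, appears at 1.5 MHz.

1.5 MHz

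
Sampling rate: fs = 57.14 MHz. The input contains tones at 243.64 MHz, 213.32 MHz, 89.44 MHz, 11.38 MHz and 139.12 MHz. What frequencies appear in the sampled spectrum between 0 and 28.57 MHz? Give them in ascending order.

fs/2 = 28.57 MHz.
243.64 MHz mod fs = 15.08 MHz.
15.08 MHz ≤ fs/2 = 28.57 MHz, appears at 15.08 MHz.
213.32 MHz mod fs = 41.9 MHz.
41.9 MHz > fs/2 = 28.57 MHz, folds to fs − 41.9 MHz = 15.24 MHz.
89.44 MHz mod fs = 32.3 MHz.
32.3 MHz > fs/2 = 28.57 MHz, folds to fs − 32.3 MHz = 24.84 MHz.
11.38 MHz ≤ fs/2 = 28.57 MHz, passes unchanged.
139.12 MHz mod fs = 24.84 MHz.
24.84 MHz ≤ fs/2 = 28.57 MHz, appears at 24.84 MHz.
Distinct values: {11.38 MHz, 15.08 MHz, 15.24 MHz, 24.84 MHz}.

11.38 MHz, 15.08 MHz, 15.24 MHz, 24.84 MHz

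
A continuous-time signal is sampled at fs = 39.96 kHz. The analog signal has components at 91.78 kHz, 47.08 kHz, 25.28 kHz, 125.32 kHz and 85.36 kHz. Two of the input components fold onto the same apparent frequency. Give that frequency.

5.44 kHz

fs/2 = 19.98 kHz.
91.78 kHz mod fs = 11.86 kHz.
11.86 kHz ≤ fs/2 = 19.98 kHz, appears at 11.86 kHz.
47.08 kHz mod fs = 7.12 kHz.
7.12 kHz ≤ fs/2 = 19.98 kHz, appears at 7.12 kHz.
25.28 kHz > fs/2 = 19.98 kHz, folds to fs − 25.28 kHz = 14.68 kHz.
125.32 kHz mod fs = 5.44 kHz.
5.44 kHz ≤ fs/2 = 19.98 kHz, appears at 5.44 kHz.
85.36 kHz mod fs = 5.44 kHz.
5.44 kHz ≤ fs/2 = 19.98 kHz, appears at 5.44 kHz.
85.36 kHz and 125.32 kHz both map to 5.44 kHz.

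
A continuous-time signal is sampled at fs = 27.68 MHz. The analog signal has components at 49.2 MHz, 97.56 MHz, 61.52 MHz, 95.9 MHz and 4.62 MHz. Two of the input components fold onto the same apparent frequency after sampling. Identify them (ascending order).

fs/2 = 13.84 MHz.
49.2 MHz mod fs = 21.52 MHz.
21.52 MHz > fs/2 = 13.84 MHz, folds to fs − 21.52 MHz = 6.16 MHz.
97.56 MHz mod fs = 14.52 MHz.
14.52 MHz > fs/2 = 13.84 MHz, folds to fs − 14.52 MHz = 13.16 MHz.
61.52 MHz mod fs = 6.16 MHz.
6.16 MHz ≤ fs/2 = 13.84 MHz, appears at 6.16 MHz.
95.9 MHz mod fs = 12.86 MHz.
12.86 MHz ≤ fs/2 = 13.84 MHz, appears at 12.86 MHz.
4.62 MHz ≤ fs/2 = 13.84 MHz, passes unchanged.
49.2 MHz and 61.52 MHz both map to 6.16 MHz.

49.2 MHz, 61.52 MHz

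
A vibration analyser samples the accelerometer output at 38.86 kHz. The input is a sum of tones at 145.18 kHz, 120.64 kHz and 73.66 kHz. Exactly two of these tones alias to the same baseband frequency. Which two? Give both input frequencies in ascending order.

73.66 kHz, 120.64 kHz

fs/2 = 19.43 kHz.
145.18 kHz mod fs = 28.6 kHz.
28.6 kHz > fs/2 = 19.43 kHz, folds to fs − 28.6 kHz = 10.26 kHz.
120.64 kHz mod fs = 4.06 kHz.
4.06 kHz ≤ fs/2 = 19.43 kHz, appears at 4.06 kHz.
73.66 kHz mod fs = 34.8 kHz.
34.8 kHz > fs/2 = 19.43 kHz, folds to fs − 34.8 kHz = 4.06 kHz.
73.66 kHz and 120.64 kHz both map to 4.06 kHz.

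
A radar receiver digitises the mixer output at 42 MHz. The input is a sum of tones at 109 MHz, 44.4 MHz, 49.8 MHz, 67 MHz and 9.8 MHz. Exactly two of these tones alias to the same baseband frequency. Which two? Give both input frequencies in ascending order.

67 MHz, 109 MHz

fs/2 = 21 MHz.
109 MHz mod fs = 25 MHz.
25 MHz > fs/2 = 21 MHz, folds to fs − 25 MHz = 17 MHz.
44.4 MHz mod fs = 2.4 MHz.
2.4 MHz ≤ fs/2 = 21 MHz, appears at 2.4 MHz.
49.8 MHz mod fs = 7.8 MHz.
7.8 MHz ≤ fs/2 = 21 MHz, appears at 7.8 MHz.
67 MHz mod fs = 25 MHz.
25 MHz > fs/2 = 21 MHz, folds to fs − 25 MHz = 17 MHz.
9.8 MHz ≤ fs/2 = 21 MHz, passes unchanged.
67 MHz and 109 MHz both map to 17 MHz.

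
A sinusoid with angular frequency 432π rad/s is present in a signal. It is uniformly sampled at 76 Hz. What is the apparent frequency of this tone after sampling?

ω = 432π rad/s → f = ω/(2π) = 216 Hz.
216 Hz mod fs = 64 Hz.
64 Hz > fs/2 = 38 Hz, folds to fs − 64 Hz = 12 Hz.

12 Hz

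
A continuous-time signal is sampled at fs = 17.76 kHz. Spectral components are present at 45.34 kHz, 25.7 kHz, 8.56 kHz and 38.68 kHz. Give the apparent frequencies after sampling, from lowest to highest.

3.16 kHz, 7.94 kHz, 8.56 kHz

fs/2 = 8.88 kHz.
45.34 kHz mod fs = 9.82 kHz.
9.82 kHz > fs/2 = 8.88 kHz, folds to fs − 9.82 kHz = 7.94 kHz.
25.7 kHz mod fs = 7.94 kHz.
7.94 kHz ≤ fs/2 = 8.88 kHz, appears at 7.94 kHz.
8.56 kHz ≤ fs/2 = 8.88 kHz, passes unchanged.
38.68 kHz mod fs = 3.16 kHz.
3.16 kHz ≤ fs/2 = 8.88 kHz, appears at 3.16 kHz.
Distinct values: {3.16 kHz, 7.94 kHz, 8.56 kHz}.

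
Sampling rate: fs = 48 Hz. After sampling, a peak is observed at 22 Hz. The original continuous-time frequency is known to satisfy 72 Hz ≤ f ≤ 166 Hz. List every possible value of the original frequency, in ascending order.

Frequencies that alias to 22 Hz are k·fs ± 22 Hz for integer k ≥ 0.
k=0: 22 Hz.
k=1: 26 Hz, 70 Hz.
k=2: 74 Hz, 118 Hz.
k=3: 122 Hz, 166 Hz.
k=4: 170 Hz, 214 Hz.
Within [72 Hz, 166 Hz]: 74 Hz, 118 Hz, 122 Hz, 166 Hz.

74 Hz, 118 Hz, 122 Hz, 166 Hz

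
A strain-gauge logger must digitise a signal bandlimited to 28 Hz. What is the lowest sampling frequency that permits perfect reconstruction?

56 Hz

Nyquist rate = 2 × 28 Hz = 56 Hz.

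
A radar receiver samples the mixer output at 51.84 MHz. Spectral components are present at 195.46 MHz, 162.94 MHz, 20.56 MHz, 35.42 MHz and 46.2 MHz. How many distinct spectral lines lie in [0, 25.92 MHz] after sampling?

5

fs/2 = 25.92 MHz.
195.46 MHz mod fs = 39.94 MHz.
39.94 MHz > fs/2 = 25.92 MHz, folds to fs − 39.94 MHz = 11.9 MHz.
162.94 MHz mod fs = 7.42 MHz.
7.42 MHz ≤ fs/2 = 25.92 MHz, appears at 7.42 MHz.
20.56 MHz ≤ fs/2 = 25.92 MHz, passes unchanged.
35.42 MHz > fs/2 = 25.92 MHz, folds to fs − 35.42 MHz = 16.42 MHz.
46.2 MHz > fs/2 = 25.92 MHz, folds to fs − 46.2 MHz = 5.64 MHz.
Distinct values: {5.64 MHz, 7.42 MHz, 11.9 MHz, 16.42 MHz, 20.56 MHz} → 5.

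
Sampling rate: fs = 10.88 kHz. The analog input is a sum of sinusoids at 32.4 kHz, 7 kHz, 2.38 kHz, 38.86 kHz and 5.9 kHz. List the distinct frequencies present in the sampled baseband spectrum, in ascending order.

0.24 kHz, 2.38 kHz, 3.88 kHz, 4.66 kHz, 4.98 kHz

fs/2 = 5.44 kHz.
32.4 kHz mod fs = 10.64 kHz.
10.64 kHz > fs/2 = 5.44 kHz, folds to fs − 10.64 kHz = 0.24 kHz.
7 kHz > fs/2 = 5.44 kHz, folds to fs − 7 kHz = 3.88 kHz.
2.38 kHz ≤ fs/2 = 5.44 kHz, passes unchanged.
38.86 kHz mod fs = 6.22 kHz.
6.22 kHz > fs/2 = 5.44 kHz, folds to fs − 6.22 kHz = 4.66 kHz.
5.9 kHz > fs/2 = 5.44 kHz, folds to fs − 5.9 kHz = 4.98 kHz.
Distinct values: {0.24 kHz, 2.38 kHz, 3.88 kHz, 4.66 kHz, 4.98 kHz}.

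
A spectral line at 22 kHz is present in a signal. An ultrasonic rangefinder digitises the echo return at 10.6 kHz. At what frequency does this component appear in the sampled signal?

22 kHz mod fs = 0.8 kHz.
0.8 kHz ≤ fs/2 = 5.3 kHz, appears at 0.8 kHz.

0.8 kHz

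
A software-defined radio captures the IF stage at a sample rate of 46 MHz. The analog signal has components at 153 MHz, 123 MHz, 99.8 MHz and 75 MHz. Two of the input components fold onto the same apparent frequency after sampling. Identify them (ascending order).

123 MHz, 153 MHz

fs/2 = 23 MHz.
153 MHz mod fs = 15 MHz.
15 MHz ≤ fs/2 = 23 MHz, appears at 15 MHz.
123 MHz mod fs = 31 MHz.
31 MHz > fs/2 = 23 MHz, folds to fs − 31 MHz = 15 MHz.
99.8 MHz mod fs = 7.8 MHz.
7.8 MHz ≤ fs/2 = 23 MHz, appears at 7.8 MHz.
75 MHz mod fs = 29 MHz.
29 MHz > fs/2 = 23 MHz, folds to fs − 29 MHz = 17 MHz.
123 MHz and 153 MHz both map to 15 MHz.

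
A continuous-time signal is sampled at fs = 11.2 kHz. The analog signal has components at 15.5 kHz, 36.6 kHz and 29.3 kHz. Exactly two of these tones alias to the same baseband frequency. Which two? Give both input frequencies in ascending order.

15.5 kHz, 29.3 kHz

fs/2 = 5.6 kHz.
15.5 kHz mod fs = 4.3 kHz.
4.3 kHz ≤ fs/2 = 5.6 kHz, appears at 4.3 kHz.
36.6 kHz mod fs = 3 kHz.
3 kHz ≤ fs/2 = 5.6 kHz, appears at 3 kHz.
29.3 kHz mod fs = 6.9 kHz.
6.9 kHz > fs/2 = 5.6 kHz, folds to fs − 6.9 kHz = 4.3 kHz.
15.5 kHz and 29.3 kHz both map to 4.3 kHz.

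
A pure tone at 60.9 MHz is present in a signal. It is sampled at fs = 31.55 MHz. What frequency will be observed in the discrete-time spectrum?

60.9 MHz mod fs = 29.35 MHz.
29.35 MHz > fs/2 = 15.775 MHz, folds to fs − 29.35 MHz = 2.2 MHz.

2.2 MHz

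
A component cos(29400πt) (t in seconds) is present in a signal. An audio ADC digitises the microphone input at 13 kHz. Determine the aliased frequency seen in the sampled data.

1.7 kHz

ω = 29400π rad/s → f = ω/(2π) = 14700 Hz = 14.7 kHz.
14.7 kHz mod fs = 1.7 kHz.
1.7 kHz ≤ fs/2 = 6.5 kHz, appears at 1.7 kHz.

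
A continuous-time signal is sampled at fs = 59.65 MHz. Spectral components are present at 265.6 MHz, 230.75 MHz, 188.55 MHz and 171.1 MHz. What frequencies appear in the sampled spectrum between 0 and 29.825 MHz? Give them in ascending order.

7.85 MHz, 9.6 MHz, 27 MHz

fs/2 = 29.825 MHz.
265.6 MHz mod fs = 27 MHz.
27 MHz ≤ fs/2 = 29.825 MHz, appears at 27 MHz.
230.75 MHz mod fs = 51.8 MHz.
51.8 MHz > fs/2 = 29.825 MHz, folds to fs − 51.8 MHz = 7.85 MHz.
188.55 MHz mod fs = 9.6 MHz.
9.6 MHz ≤ fs/2 = 29.825 MHz, appears at 9.6 MHz.
171.1 MHz mod fs = 51.8 MHz.
51.8 MHz > fs/2 = 29.825 MHz, folds to fs − 51.8 MHz = 7.85 MHz.
Distinct values: {7.85 MHz, 9.6 MHz, 27 MHz}.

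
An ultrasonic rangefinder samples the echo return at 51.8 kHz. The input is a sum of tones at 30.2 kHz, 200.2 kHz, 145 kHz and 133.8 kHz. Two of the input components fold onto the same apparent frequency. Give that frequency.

21.6 kHz

fs/2 = 25.9 kHz.
30.2 kHz > fs/2 = 25.9 kHz, folds to fs − 30.2 kHz = 21.6 kHz.
200.2 kHz mod fs = 44.8 kHz.
44.8 kHz > fs/2 = 25.9 kHz, folds to fs − 44.8 kHz = 7 kHz.
145 kHz mod fs = 41.4 kHz.
41.4 kHz > fs/2 = 25.9 kHz, folds to fs − 41.4 kHz = 10.4 kHz.
133.8 kHz mod fs = 30.2 kHz.
30.2 kHz > fs/2 = 25.9 kHz, folds to fs − 30.2 kHz = 21.6 kHz.
30.2 kHz and 133.8 kHz both map to 21.6 kHz.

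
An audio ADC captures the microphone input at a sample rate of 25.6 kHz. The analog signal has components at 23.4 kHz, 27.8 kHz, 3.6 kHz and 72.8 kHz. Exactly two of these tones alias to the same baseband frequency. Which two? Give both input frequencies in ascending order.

fs/2 = 12.8 kHz.
23.4 kHz > fs/2 = 12.8 kHz, folds to fs − 23.4 kHz = 2.2 kHz.
27.8 kHz mod fs = 2.2 kHz.
2.2 kHz ≤ fs/2 = 12.8 kHz, appears at 2.2 kHz.
3.6 kHz ≤ fs/2 = 12.8 kHz, passes unchanged.
72.8 kHz mod fs = 21.6 kHz.
21.6 kHz > fs/2 = 12.8 kHz, folds to fs − 21.6 kHz = 4 kHz.
23.4 kHz and 27.8 kHz both map to 2.2 kHz.

23.4 kHz, 27.8 kHz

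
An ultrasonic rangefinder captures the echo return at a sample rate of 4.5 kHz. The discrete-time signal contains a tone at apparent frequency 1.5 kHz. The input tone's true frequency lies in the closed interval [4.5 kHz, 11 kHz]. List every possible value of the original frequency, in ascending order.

6 kHz, 7.5 kHz, 10.5 kHz

Frequencies that alias to 1.5 kHz are k·fs ± 1.5 kHz for integer k ≥ 0.
k=0: 1.5 kHz.
k=1: 3 kHz, 6 kHz.
k=2: 7.5 kHz, 10.5 kHz.
k=3: 12 kHz, 15 kHz.
Within [4.5 kHz, 11 kHz]: 6 kHz, 7.5 kHz, 10.5 kHz.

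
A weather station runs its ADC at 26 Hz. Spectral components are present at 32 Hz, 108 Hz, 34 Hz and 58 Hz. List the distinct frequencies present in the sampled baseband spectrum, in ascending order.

fs/2 = 13 Hz.
32 Hz mod fs = 6 Hz.
6 Hz ≤ fs/2 = 13 Hz, appears at 6 Hz.
108 Hz mod fs = 4 Hz.
4 Hz ≤ fs/2 = 13 Hz, appears at 4 Hz.
34 Hz mod fs = 8 Hz.
8 Hz ≤ fs/2 = 13 Hz, appears at 8 Hz.
58 Hz mod fs = 6 Hz.
6 Hz ≤ fs/2 = 13 Hz, appears at 6 Hz.
Distinct values: {4 Hz, 6 Hz, 8 Hz}.

4 Hz, 6 Hz, 8 Hz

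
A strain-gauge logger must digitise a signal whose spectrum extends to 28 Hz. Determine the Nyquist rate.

56 Hz

Nyquist rate = 2 × 28 Hz = 56 Hz.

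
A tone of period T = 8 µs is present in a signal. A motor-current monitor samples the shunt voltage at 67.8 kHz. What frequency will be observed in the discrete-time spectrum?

T = 8 µs → f = 1/T = 125 kHz.
125 kHz mod fs = 57.2 kHz.
57.2 kHz > fs/2 = 33.9 kHz, folds to fs − 57.2 kHz = 10.6 kHz.

10.6 kHz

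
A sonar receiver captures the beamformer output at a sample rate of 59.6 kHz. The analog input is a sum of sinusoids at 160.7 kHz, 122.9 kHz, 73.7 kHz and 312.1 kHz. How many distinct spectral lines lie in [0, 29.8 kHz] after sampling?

fs/2 = 29.8 kHz.
160.7 kHz mod fs = 41.5 kHz.
41.5 kHz > fs/2 = 29.8 kHz, folds to fs − 41.5 kHz = 18.1 kHz.
122.9 kHz mod fs = 3.7 kHz.
3.7 kHz ≤ fs/2 = 29.8 kHz, appears at 3.7 kHz.
73.7 kHz mod fs = 14.1 kHz.
14.1 kHz ≤ fs/2 = 29.8 kHz, appears at 14.1 kHz.
312.1 kHz mod fs = 14.1 kHz.
14.1 kHz ≤ fs/2 = 29.8 kHz, appears at 14.1 kHz.
Distinct values: {3.7 kHz, 14.1 kHz, 18.1 kHz} → 3.

3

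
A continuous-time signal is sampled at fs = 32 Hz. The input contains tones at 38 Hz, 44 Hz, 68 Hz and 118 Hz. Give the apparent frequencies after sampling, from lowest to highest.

4 Hz, 6 Hz, 10 Hz, 12 Hz

fs/2 = 16 Hz.
38 Hz mod fs = 6 Hz.
6 Hz ≤ fs/2 = 16 Hz, appears at 6 Hz.
44 Hz mod fs = 12 Hz.
12 Hz ≤ fs/2 = 16 Hz, appears at 12 Hz.
68 Hz mod fs = 4 Hz.
4 Hz ≤ fs/2 = 16 Hz, appears at 4 Hz.
118 Hz mod fs = 22 Hz.
22 Hz > fs/2 = 16 Hz, folds to fs − 22 Hz = 10 Hz.
Distinct values: {4 Hz, 6 Hz, 10 Hz, 12 Hz}.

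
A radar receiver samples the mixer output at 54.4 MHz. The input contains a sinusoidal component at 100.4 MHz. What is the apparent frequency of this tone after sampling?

8.4 MHz

100.4 MHz mod fs = 46 MHz.
46 MHz > fs/2 = 27.2 MHz, folds to fs − 46 MHz = 8.4 MHz.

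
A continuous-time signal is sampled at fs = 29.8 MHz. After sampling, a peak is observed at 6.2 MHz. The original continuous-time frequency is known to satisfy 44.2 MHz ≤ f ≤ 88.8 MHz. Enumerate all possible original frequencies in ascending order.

Frequencies that alias to 6.2 MHz are k·fs ± 6.2 MHz for integer k ≥ 0.
k=0: 6.2 MHz.
k=1: 23.6 MHz, 36 MHz.
k=2: 53.4 MHz, 65.8 MHz.
k=3: 83.2 MHz, 95.6 MHz.
k=4: 113 MHz, 125.4 MHz.
Within [44.2 MHz, 88.8 MHz]: 53.4 MHz, 65.8 MHz, 83.2 MHz.

53.4 MHz, 65.8 MHz, 83.2 MHz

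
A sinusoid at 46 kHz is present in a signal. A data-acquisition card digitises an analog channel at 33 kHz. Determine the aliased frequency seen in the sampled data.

13 kHz

46 kHz mod fs = 13 kHz.
13 kHz ≤ fs/2 = 16.5 kHz, appears at 13 kHz.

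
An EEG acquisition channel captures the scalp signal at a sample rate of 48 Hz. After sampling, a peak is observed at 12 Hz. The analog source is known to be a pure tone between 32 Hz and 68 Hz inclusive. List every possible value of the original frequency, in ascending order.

36 Hz, 60 Hz

Frequencies that alias to 12 Hz are k·fs ± 12 Hz for integer k ≥ 0.
k=0: 12 Hz.
k=1: 36 Hz, 60 Hz.
k=2: 84 Hz, 108 Hz.
Within [32 Hz, 68 Hz]: 36 Hz, 60 Hz.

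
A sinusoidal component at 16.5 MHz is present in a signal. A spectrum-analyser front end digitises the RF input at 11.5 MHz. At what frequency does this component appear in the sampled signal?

5 MHz

16.5 MHz mod fs = 5 MHz.
5 MHz ≤ fs/2 = 5.75 MHz, appears at 5 MHz.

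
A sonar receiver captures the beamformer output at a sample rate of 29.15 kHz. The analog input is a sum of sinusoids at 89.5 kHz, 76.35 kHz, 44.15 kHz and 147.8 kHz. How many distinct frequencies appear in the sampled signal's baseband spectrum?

fs/2 = 14.575 kHz.
89.5 kHz mod fs = 2.05 kHz.
2.05 kHz ≤ fs/2 = 14.575 kHz, appears at 2.05 kHz.
76.35 kHz mod fs = 18.05 kHz.
18.05 kHz > fs/2 = 14.575 kHz, folds to fs − 18.05 kHz = 11.1 kHz.
44.15 kHz mod fs = 15 kHz.
15 kHz > fs/2 = 14.575 kHz, folds to fs − 15 kHz = 14.15 kHz.
147.8 kHz mod fs = 2.05 kHz.
2.05 kHz ≤ fs/2 = 14.575 kHz, appears at 2.05 kHz.
Distinct values: {2.05 kHz, 11.1 kHz, 14.15 kHz} → 3.

3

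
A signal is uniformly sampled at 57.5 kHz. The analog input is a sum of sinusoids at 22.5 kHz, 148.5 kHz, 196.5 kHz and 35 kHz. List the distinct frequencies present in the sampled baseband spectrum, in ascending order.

22.5 kHz, 24 kHz

fs/2 = 28.75 kHz.
22.5 kHz ≤ fs/2 = 28.75 kHz, passes unchanged.
148.5 kHz mod fs = 33.5 kHz.
33.5 kHz > fs/2 = 28.75 kHz, folds to fs − 33.5 kHz = 24 kHz.
196.5 kHz mod fs = 24 kHz.
24 kHz ≤ fs/2 = 28.75 kHz, appears at 24 kHz.
35 kHz > fs/2 = 28.75 kHz, folds to fs − 35 kHz = 22.5 kHz.
Distinct values: {22.5 kHz, 24 kHz}.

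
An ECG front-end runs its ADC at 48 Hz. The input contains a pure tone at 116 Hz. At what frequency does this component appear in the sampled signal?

116 Hz mod fs = 20 Hz.
20 Hz ≤ fs/2 = 24 Hz, appears at 20 Hz.

20 Hz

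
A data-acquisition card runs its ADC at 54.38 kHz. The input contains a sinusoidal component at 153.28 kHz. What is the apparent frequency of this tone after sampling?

9.86 kHz

153.28 kHz mod fs = 44.52 kHz.
44.52 kHz > fs/2 = 27.19 kHz, folds to fs − 44.52 kHz = 9.86 kHz.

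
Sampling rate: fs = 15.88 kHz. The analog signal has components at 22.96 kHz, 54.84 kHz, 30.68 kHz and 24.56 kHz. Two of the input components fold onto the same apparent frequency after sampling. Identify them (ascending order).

fs/2 = 7.94 kHz.
22.96 kHz mod fs = 7.08 kHz.
7.08 kHz ≤ fs/2 = 7.94 kHz, appears at 7.08 kHz.
54.84 kHz mod fs = 7.2 kHz.
7.2 kHz ≤ fs/2 = 7.94 kHz, appears at 7.2 kHz.
30.68 kHz mod fs = 14.8 kHz.
14.8 kHz > fs/2 = 7.94 kHz, folds to fs − 14.8 kHz = 1.08 kHz.
24.56 kHz mod fs = 8.68 kHz.
8.68 kHz > fs/2 = 7.94 kHz, folds to fs − 8.68 kHz = 7.2 kHz.
24.56 kHz and 54.84 kHz both map to 7.2 kHz.

24.56 kHz, 54.84 kHz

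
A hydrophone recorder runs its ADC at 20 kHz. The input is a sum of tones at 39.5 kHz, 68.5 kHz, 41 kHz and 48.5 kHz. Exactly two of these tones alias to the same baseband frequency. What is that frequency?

8.5 kHz

fs/2 = 10 kHz.
39.5 kHz mod fs = 19.5 kHz.
19.5 kHz > fs/2 = 10 kHz, folds to fs − 19.5 kHz = 0.5 kHz.
68.5 kHz mod fs = 8.5 kHz.
8.5 kHz ≤ fs/2 = 10 kHz, appears at 8.5 kHz.
41 kHz mod fs = 1 kHz.
1 kHz ≤ fs/2 = 10 kHz, appears at 1 kHz.
48.5 kHz mod fs = 8.5 kHz.
8.5 kHz ≤ fs/2 = 10 kHz, appears at 8.5 kHz.
48.5 kHz and 68.5 kHz both map to 8.5 kHz.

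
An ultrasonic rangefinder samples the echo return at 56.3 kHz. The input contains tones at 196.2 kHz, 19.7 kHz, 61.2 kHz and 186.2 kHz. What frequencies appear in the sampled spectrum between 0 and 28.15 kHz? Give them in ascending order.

4.9 kHz, 17.3 kHz, 19.7 kHz, 27.3 kHz

fs/2 = 28.15 kHz.
196.2 kHz mod fs = 27.3 kHz.
27.3 kHz ≤ fs/2 = 28.15 kHz, appears at 27.3 kHz.
19.7 kHz ≤ fs/2 = 28.15 kHz, passes unchanged.
61.2 kHz mod fs = 4.9 kHz.
4.9 kHz ≤ fs/2 = 28.15 kHz, appears at 4.9 kHz.
186.2 kHz mod fs = 17.3 kHz.
17.3 kHz ≤ fs/2 = 28.15 kHz, appears at 17.3 kHz.
Distinct values: {4.9 kHz, 17.3 kHz, 19.7 kHz, 27.3 kHz}.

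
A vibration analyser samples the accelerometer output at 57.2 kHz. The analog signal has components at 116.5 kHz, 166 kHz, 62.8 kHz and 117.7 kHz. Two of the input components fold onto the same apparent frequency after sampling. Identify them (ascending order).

62.8 kHz, 166 kHz

fs/2 = 28.6 kHz.
116.5 kHz mod fs = 2.1 kHz.
2.1 kHz ≤ fs/2 = 28.6 kHz, appears at 2.1 kHz.
166 kHz mod fs = 51.6 kHz.
51.6 kHz > fs/2 = 28.6 kHz, folds to fs − 51.6 kHz = 5.6 kHz.
62.8 kHz mod fs = 5.6 kHz.
5.6 kHz ≤ fs/2 = 28.6 kHz, appears at 5.6 kHz.
117.7 kHz mod fs = 3.3 kHz.
3.3 kHz ≤ fs/2 = 28.6 kHz, appears at 3.3 kHz.
62.8 kHz and 166 kHz both map to 5.6 kHz.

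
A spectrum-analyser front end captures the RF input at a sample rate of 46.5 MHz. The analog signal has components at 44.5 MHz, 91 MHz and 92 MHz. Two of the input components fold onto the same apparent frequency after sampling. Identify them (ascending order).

44.5 MHz, 91 MHz

fs/2 = 23.25 MHz.
44.5 MHz > fs/2 = 23.25 MHz, folds to fs − 44.5 MHz = 2 MHz.
91 MHz mod fs = 44.5 MHz.
44.5 MHz > fs/2 = 23.25 MHz, folds to fs − 44.5 MHz = 2 MHz.
92 MHz mod fs = 45.5 MHz.
45.5 MHz > fs/2 = 23.25 MHz, folds to fs − 45.5 MHz = 1 MHz.
44.5 MHz and 91 MHz both map to 2 MHz.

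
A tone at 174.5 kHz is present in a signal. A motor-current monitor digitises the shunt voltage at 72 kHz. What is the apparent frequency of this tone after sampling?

30.5 kHz

174.5 kHz mod fs = 30.5 kHz.
30.5 kHz ≤ fs/2 = 36 kHz, appears at 30.5 kHz.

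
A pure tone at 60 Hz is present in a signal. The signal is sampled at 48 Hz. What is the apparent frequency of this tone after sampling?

60 Hz mod fs = 12 Hz.
12 Hz ≤ fs/2 = 24 Hz, appears at 12 Hz.

12 Hz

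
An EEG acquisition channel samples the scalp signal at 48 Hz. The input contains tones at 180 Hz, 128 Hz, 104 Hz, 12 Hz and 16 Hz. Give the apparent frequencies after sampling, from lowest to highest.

fs/2 = 24 Hz.
180 Hz mod fs = 36 Hz.
36 Hz > fs/2 = 24 Hz, folds to fs − 36 Hz = 12 Hz.
128 Hz mod fs = 32 Hz.
32 Hz > fs/2 = 24 Hz, folds to fs − 32 Hz = 16 Hz.
104 Hz mod fs = 8 Hz.
8 Hz ≤ fs/2 = 24 Hz, appears at 8 Hz.
12 Hz ≤ fs/2 = 24 Hz, passes unchanged.
16 Hz ≤ fs/2 = 24 Hz, passes unchanged.
Distinct values: {8 Hz, 12 Hz, 16 Hz}.

8 Hz, 12 Hz, 16 Hz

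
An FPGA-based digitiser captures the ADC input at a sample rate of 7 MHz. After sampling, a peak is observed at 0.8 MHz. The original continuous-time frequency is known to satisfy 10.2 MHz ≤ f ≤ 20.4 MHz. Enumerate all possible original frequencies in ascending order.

Frequencies that alias to 0.8 MHz are k·fs ± 0.8 MHz for integer k ≥ 0.
k=0: 0.8 MHz.
k=1: 6.2 MHz, 7.8 MHz.
k=2: 13.2 MHz, 14.8 MHz.
k=3: 20.2 MHz, 21.8 MHz.
k=4: 27.2 MHz, 28.8 MHz.
Within [10.2 MHz, 20.4 MHz]: 13.2 MHz, 14.8 MHz, 20.2 MHz.

13.2 MHz, 14.8 MHz, 20.2 MHz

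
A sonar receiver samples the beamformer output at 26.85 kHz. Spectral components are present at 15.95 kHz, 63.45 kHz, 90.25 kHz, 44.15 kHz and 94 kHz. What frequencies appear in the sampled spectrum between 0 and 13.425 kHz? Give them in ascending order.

fs/2 = 13.425 kHz.
15.95 kHz > fs/2 = 13.425 kHz, folds to fs − 15.95 kHz = 10.9 kHz.
63.45 kHz mod fs = 9.75 kHz.
9.75 kHz ≤ fs/2 = 13.425 kHz, appears at 9.75 kHz.
90.25 kHz mod fs = 9.7 kHz.
9.7 kHz ≤ fs/2 = 13.425 kHz, appears at 9.7 kHz.
44.15 kHz mod fs = 17.3 kHz.
17.3 kHz > fs/2 = 13.425 kHz, folds to fs − 17.3 kHz = 9.55 kHz.
94 kHz mod fs = 13.45 kHz.
13.45 kHz > fs/2 = 13.425 kHz, folds to fs − 13.45 kHz = 13.4 kHz.
Distinct values: {9.55 kHz, 9.7 kHz, 9.75 kHz, 10.9 kHz, 13.4 kHz}.

9.55 kHz, 9.7 kHz, 9.75 kHz, 10.9 kHz, 13.4 kHz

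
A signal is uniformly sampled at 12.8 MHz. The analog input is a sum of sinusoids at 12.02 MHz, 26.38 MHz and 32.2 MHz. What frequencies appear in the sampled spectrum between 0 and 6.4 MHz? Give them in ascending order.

fs/2 = 6.4 MHz.
12.02 MHz > fs/2 = 6.4 MHz, folds to fs − 12.02 MHz = 0.78 MHz.
26.38 MHz mod fs = 0.78 MHz.
0.78 MHz ≤ fs/2 = 6.4 MHz, appears at 0.78 MHz.
32.2 MHz mod fs = 6.6 MHz.
6.6 MHz > fs/2 = 6.4 MHz, folds to fs − 6.6 MHz = 6.2 MHz.
Distinct values: {0.78 MHz, 6.2 MHz}.

0.78 MHz, 6.2 MHz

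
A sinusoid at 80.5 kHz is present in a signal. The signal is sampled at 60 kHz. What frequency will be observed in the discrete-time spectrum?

20.5 kHz

80.5 kHz mod fs = 20.5 kHz.
20.5 kHz ≤ fs/2 = 30 kHz, appears at 20.5 kHz.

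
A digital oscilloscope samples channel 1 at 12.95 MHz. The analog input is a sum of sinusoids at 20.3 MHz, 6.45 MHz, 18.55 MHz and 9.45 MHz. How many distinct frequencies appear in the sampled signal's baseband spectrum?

3

fs/2 = 6.475 MHz.
20.3 MHz mod fs = 7.35 MHz.
7.35 MHz > fs/2 = 6.475 MHz, folds to fs − 7.35 MHz = 5.6 MHz.
6.45 MHz ≤ fs/2 = 6.475 MHz, passes unchanged.
18.55 MHz mod fs = 5.6 MHz.
5.6 MHz ≤ fs/2 = 6.475 MHz, appears at 5.6 MHz.
9.45 MHz > fs/2 = 6.475 MHz, folds to fs − 9.45 MHz = 3.5 MHz.
Distinct values: {3.5 MHz, 5.6 MHz, 6.45 MHz} → 3.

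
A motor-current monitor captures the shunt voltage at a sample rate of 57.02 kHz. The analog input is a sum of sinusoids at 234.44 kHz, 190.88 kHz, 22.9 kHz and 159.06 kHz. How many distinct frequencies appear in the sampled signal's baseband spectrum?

fs/2 = 28.51 kHz.
234.44 kHz mod fs = 6.36 kHz.
6.36 kHz ≤ fs/2 = 28.51 kHz, appears at 6.36 kHz.
190.88 kHz mod fs = 19.82 kHz.
19.82 kHz ≤ fs/2 = 28.51 kHz, appears at 19.82 kHz.
22.9 kHz ≤ fs/2 = 28.51 kHz, passes unchanged.
159.06 kHz mod fs = 45.02 kHz.
45.02 kHz > fs/2 = 28.51 kHz, folds to fs − 45.02 kHz = 12 kHz.
Distinct values: {6.36 kHz, 12 kHz, 19.82 kHz, 22.9 kHz} → 4.

4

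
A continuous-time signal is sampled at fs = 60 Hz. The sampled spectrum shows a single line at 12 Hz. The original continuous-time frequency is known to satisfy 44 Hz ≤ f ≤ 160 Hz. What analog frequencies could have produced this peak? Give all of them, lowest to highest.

48 Hz, 72 Hz, 108 Hz, 132 Hz

Frequencies that alias to 12 Hz are k·fs ± 12 Hz for integer k ≥ 0.
k=0: 12 Hz.
k=1: 48 Hz, 72 Hz.
k=2: 108 Hz, 132 Hz.
k=3: 168 Hz, 192 Hz.
Within [44 Hz, 160 Hz]: 48 Hz, 72 Hz, 108 Hz, 132 Hz.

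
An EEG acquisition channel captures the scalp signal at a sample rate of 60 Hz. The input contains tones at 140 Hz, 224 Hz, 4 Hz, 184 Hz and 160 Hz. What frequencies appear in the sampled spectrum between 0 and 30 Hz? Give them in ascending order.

fs/2 = 30 Hz.
140 Hz mod fs = 20 Hz.
20 Hz ≤ fs/2 = 30 Hz, appears at 20 Hz.
224 Hz mod fs = 44 Hz.
44 Hz > fs/2 = 30 Hz, folds to fs − 44 Hz = 16 Hz.
4 Hz ≤ fs/2 = 30 Hz, passes unchanged.
184 Hz mod fs = 4 Hz.
4 Hz ≤ fs/2 = 30 Hz, appears at 4 Hz.
160 Hz mod fs = 40 Hz.
40 Hz > fs/2 = 30 Hz, folds to fs − 40 Hz = 20 Hz.
Distinct values: {4 Hz, 16 Hz, 20 Hz}.

4 Hz, 16 Hz, 20 Hz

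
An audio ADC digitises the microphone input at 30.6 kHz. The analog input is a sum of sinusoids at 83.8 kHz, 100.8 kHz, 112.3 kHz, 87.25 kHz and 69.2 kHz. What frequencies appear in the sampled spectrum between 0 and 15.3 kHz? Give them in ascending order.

4.55 kHz, 8 kHz, 9 kHz, 10.1 kHz

fs/2 = 15.3 kHz.
83.8 kHz mod fs = 22.6 kHz.
22.6 kHz > fs/2 = 15.3 kHz, folds to fs − 22.6 kHz = 8 kHz.
100.8 kHz mod fs = 9 kHz.
9 kHz ≤ fs/2 = 15.3 kHz, appears at 9 kHz.
112.3 kHz mod fs = 20.5 kHz.
20.5 kHz > fs/2 = 15.3 kHz, folds to fs − 20.5 kHz = 10.1 kHz.
87.25 kHz mod fs = 26.05 kHz.
26.05 kHz > fs/2 = 15.3 kHz, folds to fs − 26.05 kHz = 4.55 kHz.
69.2 kHz mod fs = 8 kHz.
8 kHz ≤ fs/2 = 15.3 kHz, appears at 8 kHz.
Distinct values: {4.55 kHz, 8 kHz, 9 kHz, 10.1 kHz}.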